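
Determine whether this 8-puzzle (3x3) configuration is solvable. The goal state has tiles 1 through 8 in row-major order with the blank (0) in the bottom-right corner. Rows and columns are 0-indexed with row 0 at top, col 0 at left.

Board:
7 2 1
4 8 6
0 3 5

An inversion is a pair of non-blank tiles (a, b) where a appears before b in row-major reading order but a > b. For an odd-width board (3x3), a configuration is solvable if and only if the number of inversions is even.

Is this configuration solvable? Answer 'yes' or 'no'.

Answer: no

Derivation:
Inversions (pairs i<j in row-major order where tile[i] > tile[j] > 0): 13
13 is odd, so the puzzle is not solvable.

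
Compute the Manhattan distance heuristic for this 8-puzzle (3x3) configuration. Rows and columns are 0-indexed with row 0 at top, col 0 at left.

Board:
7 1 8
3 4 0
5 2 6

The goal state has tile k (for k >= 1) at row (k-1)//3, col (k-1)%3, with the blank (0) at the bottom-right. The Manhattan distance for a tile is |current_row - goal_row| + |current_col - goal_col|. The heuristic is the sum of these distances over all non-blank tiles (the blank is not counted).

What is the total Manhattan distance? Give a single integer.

Tile 7: at (0,0), goal (2,0), distance |0-2|+|0-0| = 2
Tile 1: at (0,1), goal (0,0), distance |0-0|+|1-0| = 1
Tile 8: at (0,2), goal (2,1), distance |0-2|+|2-1| = 3
Tile 3: at (1,0), goal (0,2), distance |1-0|+|0-2| = 3
Tile 4: at (1,1), goal (1,0), distance |1-1|+|1-0| = 1
Tile 5: at (2,0), goal (1,1), distance |2-1|+|0-1| = 2
Tile 2: at (2,1), goal (0,1), distance |2-0|+|1-1| = 2
Tile 6: at (2,2), goal (1,2), distance |2-1|+|2-2| = 1
Sum: 2 + 1 + 3 + 3 + 1 + 2 + 2 + 1 = 15

Answer: 15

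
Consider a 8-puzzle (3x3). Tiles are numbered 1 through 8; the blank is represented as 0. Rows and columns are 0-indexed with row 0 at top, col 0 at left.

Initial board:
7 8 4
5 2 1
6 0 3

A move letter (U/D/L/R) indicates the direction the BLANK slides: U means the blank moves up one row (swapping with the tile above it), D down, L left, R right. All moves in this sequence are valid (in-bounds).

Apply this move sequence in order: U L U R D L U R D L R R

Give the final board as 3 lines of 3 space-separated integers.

After move 1 (U):
7 8 4
5 0 1
6 2 3

After move 2 (L):
7 8 4
0 5 1
6 2 3

After move 3 (U):
0 8 4
7 5 1
6 2 3

After move 4 (R):
8 0 4
7 5 1
6 2 3

After move 5 (D):
8 5 4
7 0 1
6 2 3

After move 6 (L):
8 5 4
0 7 1
6 2 3

After move 7 (U):
0 5 4
8 7 1
6 2 3

After move 8 (R):
5 0 4
8 7 1
6 2 3

After move 9 (D):
5 7 4
8 0 1
6 2 3

After move 10 (L):
5 7 4
0 8 1
6 2 3

After move 11 (R):
5 7 4
8 0 1
6 2 3

After move 12 (R):
5 7 4
8 1 0
6 2 3

Answer: 5 7 4
8 1 0
6 2 3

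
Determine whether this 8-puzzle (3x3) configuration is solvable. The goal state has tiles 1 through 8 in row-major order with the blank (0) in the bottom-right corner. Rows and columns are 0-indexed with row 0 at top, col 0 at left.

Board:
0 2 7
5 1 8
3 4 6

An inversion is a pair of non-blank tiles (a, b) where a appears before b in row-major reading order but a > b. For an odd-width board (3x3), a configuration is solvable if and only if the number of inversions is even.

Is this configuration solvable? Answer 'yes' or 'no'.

Answer: yes

Derivation:
Inversions (pairs i<j in row-major order where tile[i] > tile[j] > 0): 12
12 is even, so the puzzle is solvable.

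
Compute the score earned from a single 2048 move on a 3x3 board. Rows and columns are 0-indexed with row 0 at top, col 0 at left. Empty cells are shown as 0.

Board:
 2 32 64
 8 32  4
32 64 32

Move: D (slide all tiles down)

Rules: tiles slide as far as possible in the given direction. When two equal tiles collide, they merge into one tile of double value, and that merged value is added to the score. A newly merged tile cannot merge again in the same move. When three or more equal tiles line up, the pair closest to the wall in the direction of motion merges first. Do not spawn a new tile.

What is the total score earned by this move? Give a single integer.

Answer: 64

Derivation:
Slide down:
col 0: [2, 8, 32] -> [2, 8, 32]  score +0 (running 0)
col 1: [32, 32, 64] -> [0, 64, 64]  score +64 (running 64)
col 2: [64, 4, 32] -> [64, 4, 32]  score +0 (running 64)
Board after move:
 2  0 64
 8 64  4
32 64 32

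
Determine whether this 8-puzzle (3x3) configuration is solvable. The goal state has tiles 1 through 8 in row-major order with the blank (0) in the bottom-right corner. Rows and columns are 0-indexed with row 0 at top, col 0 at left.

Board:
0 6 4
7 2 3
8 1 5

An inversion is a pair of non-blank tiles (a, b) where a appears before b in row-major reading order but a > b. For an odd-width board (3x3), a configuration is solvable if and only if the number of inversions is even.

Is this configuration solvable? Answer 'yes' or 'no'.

Answer: yes

Derivation:
Inversions (pairs i<j in row-major order where tile[i] > tile[j] > 0): 16
16 is even, so the puzzle is solvable.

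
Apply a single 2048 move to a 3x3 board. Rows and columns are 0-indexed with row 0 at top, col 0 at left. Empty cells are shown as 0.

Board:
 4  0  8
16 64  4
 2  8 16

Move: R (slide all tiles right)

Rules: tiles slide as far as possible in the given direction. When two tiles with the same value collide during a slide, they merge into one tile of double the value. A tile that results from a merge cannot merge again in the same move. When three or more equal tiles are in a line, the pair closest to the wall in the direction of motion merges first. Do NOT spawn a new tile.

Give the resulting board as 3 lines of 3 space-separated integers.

Answer:  0  4  8
16 64  4
 2  8 16

Derivation:
Slide right:
row 0: [4, 0, 8] -> [0, 4, 8]
row 1: [16, 64, 4] -> [16, 64, 4]
row 2: [2, 8, 16] -> [2, 8, 16]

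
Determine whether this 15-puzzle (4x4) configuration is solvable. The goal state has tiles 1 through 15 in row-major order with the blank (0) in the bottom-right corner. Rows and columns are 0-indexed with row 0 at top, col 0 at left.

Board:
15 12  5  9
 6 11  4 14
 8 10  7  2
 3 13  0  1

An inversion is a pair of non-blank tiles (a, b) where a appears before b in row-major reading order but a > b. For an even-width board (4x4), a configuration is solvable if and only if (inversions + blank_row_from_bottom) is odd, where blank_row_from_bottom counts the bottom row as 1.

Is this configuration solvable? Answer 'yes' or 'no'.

Answer: no

Derivation:
Inversions: 71
Blank is in row 3 (0-indexed from top), which is row 1 counting from the bottom (bottom = 1).
71 + 1 = 72, which is even, so the puzzle is not solvable.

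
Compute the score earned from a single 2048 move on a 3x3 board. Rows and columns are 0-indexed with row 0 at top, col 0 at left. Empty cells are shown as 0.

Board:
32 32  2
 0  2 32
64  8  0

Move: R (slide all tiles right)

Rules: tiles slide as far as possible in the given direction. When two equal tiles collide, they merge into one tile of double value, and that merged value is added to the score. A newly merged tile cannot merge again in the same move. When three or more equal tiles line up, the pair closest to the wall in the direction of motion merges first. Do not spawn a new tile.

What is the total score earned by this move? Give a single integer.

Answer: 64

Derivation:
Slide right:
row 0: [32, 32, 2] -> [0, 64, 2]  score +64 (running 64)
row 1: [0, 2, 32] -> [0, 2, 32]  score +0 (running 64)
row 2: [64, 8, 0] -> [0, 64, 8]  score +0 (running 64)
Board after move:
 0 64  2
 0  2 32
 0 64  8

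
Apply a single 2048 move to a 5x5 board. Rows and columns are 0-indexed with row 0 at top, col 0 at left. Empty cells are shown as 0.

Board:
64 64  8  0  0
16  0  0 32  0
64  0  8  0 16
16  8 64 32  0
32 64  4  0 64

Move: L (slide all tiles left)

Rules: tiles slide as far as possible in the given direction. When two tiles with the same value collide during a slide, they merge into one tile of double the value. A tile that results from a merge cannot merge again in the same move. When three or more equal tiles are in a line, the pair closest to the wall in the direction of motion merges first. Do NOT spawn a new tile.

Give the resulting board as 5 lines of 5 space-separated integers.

Answer: 128   8   0   0   0
 16  32   0   0   0
 64   8  16   0   0
 16   8  64  32   0
 32  64   4  64   0

Derivation:
Slide left:
row 0: [64, 64, 8, 0, 0] -> [128, 8, 0, 0, 0]
row 1: [16, 0, 0, 32, 0] -> [16, 32, 0, 0, 0]
row 2: [64, 0, 8, 0, 16] -> [64, 8, 16, 0, 0]
row 3: [16, 8, 64, 32, 0] -> [16, 8, 64, 32, 0]
row 4: [32, 64, 4, 0, 64] -> [32, 64, 4, 64, 0]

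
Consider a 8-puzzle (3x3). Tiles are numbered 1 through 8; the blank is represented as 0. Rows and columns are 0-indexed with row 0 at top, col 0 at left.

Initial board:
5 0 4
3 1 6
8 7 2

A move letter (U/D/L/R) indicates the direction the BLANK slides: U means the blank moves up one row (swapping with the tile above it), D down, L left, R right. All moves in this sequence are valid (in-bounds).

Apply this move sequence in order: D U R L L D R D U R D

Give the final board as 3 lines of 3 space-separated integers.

Answer: 3 5 4
1 6 2
8 7 0

Derivation:
After move 1 (D):
5 1 4
3 0 6
8 7 2

After move 2 (U):
5 0 4
3 1 6
8 7 2

After move 3 (R):
5 4 0
3 1 6
8 7 2

After move 4 (L):
5 0 4
3 1 6
8 7 2

After move 5 (L):
0 5 4
3 1 6
8 7 2

After move 6 (D):
3 5 4
0 1 6
8 7 2

After move 7 (R):
3 5 4
1 0 6
8 7 2

After move 8 (D):
3 5 4
1 7 6
8 0 2

After move 9 (U):
3 5 4
1 0 6
8 7 2

After move 10 (R):
3 5 4
1 6 0
8 7 2

After move 11 (D):
3 5 4
1 6 2
8 7 0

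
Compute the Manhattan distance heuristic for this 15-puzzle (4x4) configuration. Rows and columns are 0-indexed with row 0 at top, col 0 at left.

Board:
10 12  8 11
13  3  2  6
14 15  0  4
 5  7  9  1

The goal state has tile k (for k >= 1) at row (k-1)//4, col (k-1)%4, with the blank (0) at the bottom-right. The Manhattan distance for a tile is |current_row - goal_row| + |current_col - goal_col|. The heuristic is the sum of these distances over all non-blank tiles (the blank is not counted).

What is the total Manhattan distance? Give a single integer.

Answer: 40

Derivation:
Tile 10: (0,0)->(2,1) = 3
Tile 12: (0,1)->(2,3) = 4
Tile 8: (0,2)->(1,3) = 2
Tile 11: (0,3)->(2,2) = 3
Tile 13: (1,0)->(3,0) = 2
Tile 3: (1,1)->(0,2) = 2
Tile 2: (1,2)->(0,1) = 2
Tile 6: (1,3)->(1,1) = 2
Tile 14: (2,0)->(3,1) = 2
Tile 15: (2,1)->(3,2) = 2
Tile 4: (2,3)->(0,3) = 2
Tile 5: (3,0)->(1,0) = 2
Tile 7: (3,1)->(1,2) = 3
Tile 9: (3,2)->(2,0) = 3
Tile 1: (3,3)->(0,0) = 6
Sum: 3 + 4 + 2 + 3 + 2 + 2 + 2 + 2 + 2 + 2 + 2 + 2 + 3 + 3 + 6 = 40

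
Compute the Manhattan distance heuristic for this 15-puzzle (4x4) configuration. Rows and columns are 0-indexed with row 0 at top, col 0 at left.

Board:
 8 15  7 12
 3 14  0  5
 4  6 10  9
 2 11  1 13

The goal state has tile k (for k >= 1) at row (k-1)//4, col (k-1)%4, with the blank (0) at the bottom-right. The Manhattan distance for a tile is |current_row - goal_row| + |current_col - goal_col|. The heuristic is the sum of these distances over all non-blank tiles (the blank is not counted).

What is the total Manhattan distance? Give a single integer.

Tile 8: at (0,0), goal (1,3), distance |0-1|+|0-3| = 4
Tile 15: at (0,1), goal (3,2), distance |0-3|+|1-2| = 4
Tile 7: at (0,2), goal (1,2), distance |0-1|+|2-2| = 1
Tile 12: at (0,3), goal (2,3), distance |0-2|+|3-3| = 2
Tile 3: at (1,0), goal (0,2), distance |1-0|+|0-2| = 3
Tile 14: at (1,1), goal (3,1), distance |1-3|+|1-1| = 2
Tile 5: at (1,3), goal (1,0), distance |1-1|+|3-0| = 3
Tile 4: at (2,0), goal (0,3), distance |2-0|+|0-3| = 5
Tile 6: at (2,1), goal (1,1), distance |2-1|+|1-1| = 1
Tile 10: at (2,2), goal (2,1), distance |2-2|+|2-1| = 1
Tile 9: at (2,3), goal (2,0), distance |2-2|+|3-0| = 3
Tile 2: at (3,0), goal (0,1), distance |3-0|+|0-1| = 4
Tile 11: at (3,1), goal (2,2), distance |3-2|+|1-2| = 2
Tile 1: at (3,2), goal (0,0), distance |3-0|+|2-0| = 5
Tile 13: at (3,3), goal (3,0), distance |3-3|+|3-0| = 3
Sum: 4 + 4 + 1 + 2 + 3 + 2 + 3 + 5 + 1 + 1 + 3 + 4 + 2 + 5 + 3 = 43

Answer: 43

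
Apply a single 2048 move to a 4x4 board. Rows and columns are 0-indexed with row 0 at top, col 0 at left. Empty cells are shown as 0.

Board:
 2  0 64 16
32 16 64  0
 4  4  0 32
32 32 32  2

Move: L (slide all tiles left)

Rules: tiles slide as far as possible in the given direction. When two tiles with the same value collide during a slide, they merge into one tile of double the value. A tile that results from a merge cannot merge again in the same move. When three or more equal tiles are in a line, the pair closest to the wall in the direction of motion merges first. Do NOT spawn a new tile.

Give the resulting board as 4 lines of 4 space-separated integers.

Answer:  2 64 16  0
32 16 64  0
 8 32  0  0
64 32  2  0

Derivation:
Slide left:
row 0: [2, 0, 64, 16] -> [2, 64, 16, 0]
row 1: [32, 16, 64, 0] -> [32, 16, 64, 0]
row 2: [4, 4, 0, 32] -> [8, 32, 0, 0]
row 3: [32, 32, 32, 2] -> [64, 32, 2, 0]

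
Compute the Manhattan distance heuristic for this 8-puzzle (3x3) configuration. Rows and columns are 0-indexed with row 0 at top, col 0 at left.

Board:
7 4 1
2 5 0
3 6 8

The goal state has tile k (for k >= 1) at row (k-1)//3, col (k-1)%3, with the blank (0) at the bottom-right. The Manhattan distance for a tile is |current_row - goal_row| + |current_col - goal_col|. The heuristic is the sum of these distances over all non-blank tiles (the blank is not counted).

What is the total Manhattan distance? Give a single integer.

Answer: 15

Derivation:
Tile 7: (0,0)->(2,0) = 2
Tile 4: (0,1)->(1,0) = 2
Tile 1: (0,2)->(0,0) = 2
Tile 2: (1,0)->(0,1) = 2
Tile 5: (1,1)->(1,1) = 0
Tile 3: (2,0)->(0,2) = 4
Tile 6: (2,1)->(1,2) = 2
Tile 8: (2,2)->(2,1) = 1
Sum: 2 + 2 + 2 + 2 + 0 + 4 + 2 + 1 = 15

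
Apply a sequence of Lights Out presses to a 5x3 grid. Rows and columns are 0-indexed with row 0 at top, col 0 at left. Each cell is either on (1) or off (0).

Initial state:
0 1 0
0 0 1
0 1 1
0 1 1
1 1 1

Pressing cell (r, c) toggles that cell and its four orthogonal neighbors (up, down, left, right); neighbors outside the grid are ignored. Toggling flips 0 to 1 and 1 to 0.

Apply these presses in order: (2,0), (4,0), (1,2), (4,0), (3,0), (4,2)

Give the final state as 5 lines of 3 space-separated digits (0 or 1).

After press 1 at (2,0):
0 1 0
1 0 1
1 0 1
1 1 1
1 1 1

After press 2 at (4,0):
0 1 0
1 0 1
1 0 1
0 1 1
0 0 1

After press 3 at (1,2):
0 1 1
1 1 0
1 0 0
0 1 1
0 0 1

After press 4 at (4,0):
0 1 1
1 1 0
1 0 0
1 1 1
1 1 1

After press 5 at (3,0):
0 1 1
1 1 0
0 0 0
0 0 1
0 1 1

After press 6 at (4,2):
0 1 1
1 1 0
0 0 0
0 0 0
0 0 0

Answer: 0 1 1
1 1 0
0 0 0
0 0 0
0 0 0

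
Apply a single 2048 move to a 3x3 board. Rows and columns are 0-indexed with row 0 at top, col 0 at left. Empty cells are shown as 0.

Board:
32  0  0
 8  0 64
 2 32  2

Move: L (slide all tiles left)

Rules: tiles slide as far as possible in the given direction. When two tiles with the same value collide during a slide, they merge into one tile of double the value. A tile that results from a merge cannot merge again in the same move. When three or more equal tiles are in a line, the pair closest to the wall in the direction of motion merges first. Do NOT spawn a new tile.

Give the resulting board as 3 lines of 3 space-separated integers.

Slide left:
row 0: [32, 0, 0] -> [32, 0, 0]
row 1: [8, 0, 64] -> [8, 64, 0]
row 2: [2, 32, 2] -> [2, 32, 2]

Answer: 32  0  0
 8 64  0
 2 32  2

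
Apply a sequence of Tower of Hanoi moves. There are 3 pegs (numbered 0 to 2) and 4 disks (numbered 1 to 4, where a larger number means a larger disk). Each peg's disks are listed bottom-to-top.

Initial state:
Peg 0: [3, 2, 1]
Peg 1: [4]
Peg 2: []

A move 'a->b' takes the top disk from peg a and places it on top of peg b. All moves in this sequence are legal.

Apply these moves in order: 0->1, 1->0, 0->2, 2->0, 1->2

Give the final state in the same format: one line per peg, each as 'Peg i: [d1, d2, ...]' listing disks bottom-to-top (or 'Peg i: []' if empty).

Answer: Peg 0: [3, 2, 1]
Peg 1: []
Peg 2: [4]

Derivation:
After move 1 (0->1):
Peg 0: [3, 2]
Peg 1: [4, 1]
Peg 2: []

After move 2 (1->0):
Peg 0: [3, 2, 1]
Peg 1: [4]
Peg 2: []

After move 3 (0->2):
Peg 0: [3, 2]
Peg 1: [4]
Peg 2: [1]

After move 4 (2->0):
Peg 0: [3, 2, 1]
Peg 1: [4]
Peg 2: []

After move 5 (1->2):
Peg 0: [3, 2, 1]
Peg 1: []
Peg 2: [4]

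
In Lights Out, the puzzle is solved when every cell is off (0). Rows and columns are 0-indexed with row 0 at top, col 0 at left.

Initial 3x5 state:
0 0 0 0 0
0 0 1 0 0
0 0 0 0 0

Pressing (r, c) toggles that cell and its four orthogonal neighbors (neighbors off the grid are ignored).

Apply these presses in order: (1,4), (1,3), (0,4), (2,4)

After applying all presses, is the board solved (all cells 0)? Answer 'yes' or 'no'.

Answer: yes

Derivation:
After press 1 at (1,4):
0 0 0 0 1
0 0 1 1 1
0 0 0 0 1

After press 2 at (1,3):
0 0 0 1 1
0 0 0 0 0
0 0 0 1 1

After press 3 at (0,4):
0 0 0 0 0
0 0 0 0 1
0 0 0 1 1

After press 4 at (2,4):
0 0 0 0 0
0 0 0 0 0
0 0 0 0 0

Lights still on: 0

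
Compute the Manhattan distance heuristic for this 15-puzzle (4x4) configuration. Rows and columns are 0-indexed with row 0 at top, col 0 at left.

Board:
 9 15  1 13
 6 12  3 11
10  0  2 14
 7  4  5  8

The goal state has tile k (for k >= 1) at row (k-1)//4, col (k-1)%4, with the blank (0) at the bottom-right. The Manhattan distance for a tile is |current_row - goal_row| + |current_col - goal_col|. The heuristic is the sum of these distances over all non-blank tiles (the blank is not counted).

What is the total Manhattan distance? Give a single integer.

Tile 9: (0,0)->(2,0) = 2
Tile 15: (0,1)->(3,2) = 4
Tile 1: (0,2)->(0,0) = 2
Tile 13: (0,3)->(3,0) = 6
Tile 6: (1,0)->(1,1) = 1
Tile 12: (1,1)->(2,3) = 3
Tile 3: (1,2)->(0,2) = 1
Tile 11: (1,3)->(2,2) = 2
Tile 10: (2,0)->(2,1) = 1
Tile 2: (2,2)->(0,1) = 3
Tile 14: (2,3)->(3,1) = 3
Tile 7: (3,0)->(1,2) = 4
Tile 4: (3,1)->(0,3) = 5
Tile 5: (3,2)->(1,0) = 4
Tile 8: (3,3)->(1,3) = 2
Sum: 2 + 4 + 2 + 6 + 1 + 3 + 1 + 2 + 1 + 3 + 3 + 4 + 5 + 4 + 2 = 43

Answer: 43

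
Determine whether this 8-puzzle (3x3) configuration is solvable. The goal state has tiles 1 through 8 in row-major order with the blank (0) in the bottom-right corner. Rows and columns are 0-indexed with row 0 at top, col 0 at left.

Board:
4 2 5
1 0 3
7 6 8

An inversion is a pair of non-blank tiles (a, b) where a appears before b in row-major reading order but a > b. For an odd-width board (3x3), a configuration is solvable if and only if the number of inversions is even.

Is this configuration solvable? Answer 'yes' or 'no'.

Answer: no

Derivation:
Inversions (pairs i<j in row-major order where tile[i] > tile[j] > 0): 7
7 is odd, so the puzzle is not solvable.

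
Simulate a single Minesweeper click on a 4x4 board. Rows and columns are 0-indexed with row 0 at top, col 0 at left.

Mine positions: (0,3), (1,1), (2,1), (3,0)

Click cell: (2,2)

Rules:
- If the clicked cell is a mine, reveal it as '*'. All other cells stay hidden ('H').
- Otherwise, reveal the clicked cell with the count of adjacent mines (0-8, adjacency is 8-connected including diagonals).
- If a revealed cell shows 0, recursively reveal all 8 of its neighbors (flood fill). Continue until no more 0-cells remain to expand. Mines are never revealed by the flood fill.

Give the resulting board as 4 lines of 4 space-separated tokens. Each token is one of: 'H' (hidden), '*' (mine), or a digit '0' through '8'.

H H H H
H H H H
H H 2 H
H H H H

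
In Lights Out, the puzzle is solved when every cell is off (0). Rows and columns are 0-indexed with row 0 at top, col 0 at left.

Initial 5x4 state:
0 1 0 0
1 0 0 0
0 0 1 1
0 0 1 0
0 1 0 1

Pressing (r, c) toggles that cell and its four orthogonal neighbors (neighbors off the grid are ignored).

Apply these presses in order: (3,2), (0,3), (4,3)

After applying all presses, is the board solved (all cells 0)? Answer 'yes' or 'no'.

After press 1 at (3,2):
0 1 0 0
1 0 0 0
0 0 0 1
0 1 0 1
0 1 1 1

After press 2 at (0,3):
0 1 1 1
1 0 0 1
0 0 0 1
0 1 0 1
0 1 1 1

After press 3 at (4,3):
0 1 1 1
1 0 0 1
0 0 0 1
0 1 0 0
0 1 0 0

Lights still on: 8

Answer: no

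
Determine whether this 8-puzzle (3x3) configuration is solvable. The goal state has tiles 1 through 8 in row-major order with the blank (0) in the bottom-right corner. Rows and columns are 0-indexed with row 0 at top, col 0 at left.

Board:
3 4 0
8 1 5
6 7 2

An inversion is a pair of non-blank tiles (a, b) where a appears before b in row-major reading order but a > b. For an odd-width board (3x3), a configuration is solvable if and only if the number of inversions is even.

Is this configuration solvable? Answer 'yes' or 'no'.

Inversions (pairs i<j in row-major order where tile[i] > tile[j] > 0): 12
12 is even, so the puzzle is solvable.

Answer: yes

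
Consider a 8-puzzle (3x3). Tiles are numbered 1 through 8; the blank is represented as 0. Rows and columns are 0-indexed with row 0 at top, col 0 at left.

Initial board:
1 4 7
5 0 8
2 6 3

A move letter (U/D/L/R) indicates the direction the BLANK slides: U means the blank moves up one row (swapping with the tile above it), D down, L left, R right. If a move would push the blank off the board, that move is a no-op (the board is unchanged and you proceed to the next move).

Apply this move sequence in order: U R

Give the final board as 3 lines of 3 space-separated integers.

After move 1 (U):
1 0 7
5 4 8
2 6 3

After move 2 (R):
1 7 0
5 4 8
2 6 3

Answer: 1 7 0
5 4 8
2 6 3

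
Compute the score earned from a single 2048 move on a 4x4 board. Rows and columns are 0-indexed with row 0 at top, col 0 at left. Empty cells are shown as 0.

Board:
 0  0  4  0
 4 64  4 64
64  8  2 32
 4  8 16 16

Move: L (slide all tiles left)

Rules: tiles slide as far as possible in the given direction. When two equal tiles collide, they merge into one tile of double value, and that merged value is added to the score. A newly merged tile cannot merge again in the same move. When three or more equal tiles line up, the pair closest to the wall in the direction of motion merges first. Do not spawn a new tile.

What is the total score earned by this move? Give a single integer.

Answer: 32

Derivation:
Slide left:
row 0: [0, 0, 4, 0] -> [4, 0, 0, 0]  score +0 (running 0)
row 1: [4, 64, 4, 64] -> [4, 64, 4, 64]  score +0 (running 0)
row 2: [64, 8, 2, 32] -> [64, 8, 2, 32]  score +0 (running 0)
row 3: [4, 8, 16, 16] -> [4, 8, 32, 0]  score +32 (running 32)
Board after move:
 4  0  0  0
 4 64  4 64
64  8  2 32
 4  8 32  0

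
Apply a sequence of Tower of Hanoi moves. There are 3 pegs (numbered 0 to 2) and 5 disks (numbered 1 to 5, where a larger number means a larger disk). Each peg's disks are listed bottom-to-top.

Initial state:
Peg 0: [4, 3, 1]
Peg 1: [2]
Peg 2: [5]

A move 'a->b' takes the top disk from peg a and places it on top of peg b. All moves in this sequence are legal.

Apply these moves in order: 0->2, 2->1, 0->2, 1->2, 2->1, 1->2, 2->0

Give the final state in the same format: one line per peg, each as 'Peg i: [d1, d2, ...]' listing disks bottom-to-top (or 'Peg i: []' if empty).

Answer: Peg 0: [4, 1]
Peg 1: [2]
Peg 2: [5, 3]

Derivation:
After move 1 (0->2):
Peg 0: [4, 3]
Peg 1: [2]
Peg 2: [5, 1]

After move 2 (2->1):
Peg 0: [4, 3]
Peg 1: [2, 1]
Peg 2: [5]

After move 3 (0->2):
Peg 0: [4]
Peg 1: [2, 1]
Peg 2: [5, 3]

After move 4 (1->2):
Peg 0: [4]
Peg 1: [2]
Peg 2: [5, 3, 1]

After move 5 (2->1):
Peg 0: [4]
Peg 1: [2, 1]
Peg 2: [5, 3]

After move 6 (1->2):
Peg 0: [4]
Peg 1: [2]
Peg 2: [5, 3, 1]

After move 7 (2->0):
Peg 0: [4, 1]
Peg 1: [2]
Peg 2: [5, 3]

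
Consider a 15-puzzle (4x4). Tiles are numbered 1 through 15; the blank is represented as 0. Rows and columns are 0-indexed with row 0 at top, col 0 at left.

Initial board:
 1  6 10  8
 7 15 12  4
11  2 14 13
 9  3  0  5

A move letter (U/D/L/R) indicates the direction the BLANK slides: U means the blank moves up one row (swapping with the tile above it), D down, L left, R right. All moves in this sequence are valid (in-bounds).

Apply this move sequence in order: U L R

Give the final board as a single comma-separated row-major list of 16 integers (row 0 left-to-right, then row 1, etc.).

Answer: 1, 6, 10, 8, 7, 15, 12, 4, 11, 2, 0, 13, 9, 3, 14, 5

Derivation:
After move 1 (U):
 1  6 10  8
 7 15 12  4
11  2  0 13
 9  3 14  5

After move 2 (L):
 1  6 10  8
 7 15 12  4
11  0  2 13
 9  3 14  5

After move 3 (R):
 1  6 10  8
 7 15 12  4
11  2  0 13
 9  3 14  5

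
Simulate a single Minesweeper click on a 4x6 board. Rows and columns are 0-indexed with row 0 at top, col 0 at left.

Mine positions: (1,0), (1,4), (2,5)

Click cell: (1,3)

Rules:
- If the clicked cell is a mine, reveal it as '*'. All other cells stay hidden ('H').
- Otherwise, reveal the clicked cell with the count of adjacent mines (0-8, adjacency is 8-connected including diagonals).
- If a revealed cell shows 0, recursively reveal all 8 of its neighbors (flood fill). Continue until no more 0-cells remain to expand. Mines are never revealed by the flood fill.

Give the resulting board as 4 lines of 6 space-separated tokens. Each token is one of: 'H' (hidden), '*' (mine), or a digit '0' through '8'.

H H H H H H
H H H 1 H H
H H H H H H
H H H H H H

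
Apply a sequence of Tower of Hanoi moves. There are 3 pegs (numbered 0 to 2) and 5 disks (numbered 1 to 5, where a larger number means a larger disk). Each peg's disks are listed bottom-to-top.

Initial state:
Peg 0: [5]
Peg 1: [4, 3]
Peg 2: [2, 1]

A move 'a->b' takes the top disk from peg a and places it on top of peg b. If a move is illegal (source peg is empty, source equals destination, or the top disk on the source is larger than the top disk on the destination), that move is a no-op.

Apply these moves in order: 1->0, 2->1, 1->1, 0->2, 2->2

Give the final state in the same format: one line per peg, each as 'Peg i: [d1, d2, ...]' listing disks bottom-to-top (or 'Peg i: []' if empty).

Answer: Peg 0: [5, 3]
Peg 1: [4, 1]
Peg 2: [2]

Derivation:
After move 1 (1->0):
Peg 0: [5, 3]
Peg 1: [4]
Peg 2: [2, 1]

After move 2 (2->1):
Peg 0: [5, 3]
Peg 1: [4, 1]
Peg 2: [2]

After move 3 (1->1):
Peg 0: [5, 3]
Peg 1: [4, 1]
Peg 2: [2]

After move 4 (0->2):
Peg 0: [5, 3]
Peg 1: [4, 1]
Peg 2: [2]

After move 5 (2->2):
Peg 0: [5, 3]
Peg 1: [4, 1]
Peg 2: [2]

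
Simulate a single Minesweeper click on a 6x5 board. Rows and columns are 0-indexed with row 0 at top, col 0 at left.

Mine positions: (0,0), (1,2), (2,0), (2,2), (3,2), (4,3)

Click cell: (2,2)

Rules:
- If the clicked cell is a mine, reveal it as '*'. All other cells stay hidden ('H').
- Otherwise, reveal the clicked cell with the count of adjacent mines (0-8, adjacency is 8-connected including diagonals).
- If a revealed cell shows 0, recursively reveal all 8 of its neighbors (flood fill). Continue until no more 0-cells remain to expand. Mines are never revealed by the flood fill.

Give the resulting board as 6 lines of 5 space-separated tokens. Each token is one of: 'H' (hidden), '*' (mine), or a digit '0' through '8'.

H H H H H
H H H H H
H H * H H
H H H H H
H H H H H
H H H H H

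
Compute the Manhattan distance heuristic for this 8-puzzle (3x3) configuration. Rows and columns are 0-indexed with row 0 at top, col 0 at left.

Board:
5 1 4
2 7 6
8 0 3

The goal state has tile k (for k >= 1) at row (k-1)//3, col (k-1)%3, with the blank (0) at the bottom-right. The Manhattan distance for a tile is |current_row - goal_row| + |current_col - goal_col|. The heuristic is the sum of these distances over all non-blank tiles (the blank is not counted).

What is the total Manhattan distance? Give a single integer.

Answer: 13

Derivation:
Tile 5: (0,0)->(1,1) = 2
Tile 1: (0,1)->(0,0) = 1
Tile 4: (0,2)->(1,0) = 3
Tile 2: (1,0)->(0,1) = 2
Tile 7: (1,1)->(2,0) = 2
Tile 6: (1,2)->(1,2) = 0
Tile 8: (2,0)->(2,1) = 1
Tile 3: (2,2)->(0,2) = 2
Sum: 2 + 1 + 3 + 2 + 2 + 0 + 1 + 2 = 13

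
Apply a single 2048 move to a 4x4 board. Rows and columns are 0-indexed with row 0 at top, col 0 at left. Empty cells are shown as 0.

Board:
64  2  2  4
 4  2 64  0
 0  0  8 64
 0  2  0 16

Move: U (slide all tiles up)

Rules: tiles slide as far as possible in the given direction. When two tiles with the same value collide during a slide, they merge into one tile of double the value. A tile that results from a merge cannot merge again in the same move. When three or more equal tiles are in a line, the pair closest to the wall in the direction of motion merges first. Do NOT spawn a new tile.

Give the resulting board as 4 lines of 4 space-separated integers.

Slide up:
col 0: [64, 4, 0, 0] -> [64, 4, 0, 0]
col 1: [2, 2, 0, 2] -> [4, 2, 0, 0]
col 2: [2, 64, 8, 0] -> [2, 64, 8, 0]
col 3: [4, 0, 64, 16] -> [4, 64, 16, 0]

Answer: 64  4  2  4
 4  2 64 64
 0  0  8 16
 0  0  0  0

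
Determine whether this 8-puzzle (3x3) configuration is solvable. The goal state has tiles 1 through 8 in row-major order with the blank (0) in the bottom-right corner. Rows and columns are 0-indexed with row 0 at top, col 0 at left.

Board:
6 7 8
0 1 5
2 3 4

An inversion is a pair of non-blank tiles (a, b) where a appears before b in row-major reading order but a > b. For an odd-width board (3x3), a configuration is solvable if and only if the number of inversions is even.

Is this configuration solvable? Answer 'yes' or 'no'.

Answer: yes

Derivation:
Inversions (pairs i<j in row-major order where tile[i] > tile[j] > 0): 18
18 is even, so the puzzle is solvable.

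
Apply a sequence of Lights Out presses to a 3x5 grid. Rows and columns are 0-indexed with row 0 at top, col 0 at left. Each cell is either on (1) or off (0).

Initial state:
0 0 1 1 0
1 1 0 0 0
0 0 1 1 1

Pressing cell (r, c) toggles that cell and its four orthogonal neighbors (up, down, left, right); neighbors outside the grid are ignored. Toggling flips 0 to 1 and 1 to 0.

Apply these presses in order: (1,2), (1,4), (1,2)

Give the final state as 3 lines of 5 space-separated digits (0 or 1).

After press 1 at (1,2):
0 0 0 1 0
1 0 1 1 0
0 0 0 1 1

After press 2 at (1,4):
0 0 0 1 1
1 0 1 0 1
0 0 0 1 0

After press 3 at (1,2):
0 0 1 1 1
1 1 0 1 1
0 0 1 1 0

Answer: 0 0 1 1 1
1 1 0 1 1
0 0 1 1 0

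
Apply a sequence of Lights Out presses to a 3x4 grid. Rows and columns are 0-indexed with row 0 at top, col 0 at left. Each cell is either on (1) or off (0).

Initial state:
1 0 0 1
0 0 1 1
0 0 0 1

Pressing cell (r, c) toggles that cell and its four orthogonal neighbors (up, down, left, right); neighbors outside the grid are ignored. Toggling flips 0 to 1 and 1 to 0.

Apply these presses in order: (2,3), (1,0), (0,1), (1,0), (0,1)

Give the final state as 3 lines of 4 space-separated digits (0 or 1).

Answer: 1 0 0 1
0 0 1 0
0 0 1 0

Derivation:
After press 1 at (2,3):
1 0 0 1
0 0 1 0
0 0 1 0

After press 2 at (1,0):
0 0 0 1
1 1 1 0
1 0 1 0

After press 3 at (0,1):
1 1 1 1
1 0 1 0
1 0 1 0

After press 4 at (1,0):
0 1 1 1
0 1 1 0
0 0 1 0

After press 5 at (0,1):
1 0 0 1
0 0 1 0
0 0 1 0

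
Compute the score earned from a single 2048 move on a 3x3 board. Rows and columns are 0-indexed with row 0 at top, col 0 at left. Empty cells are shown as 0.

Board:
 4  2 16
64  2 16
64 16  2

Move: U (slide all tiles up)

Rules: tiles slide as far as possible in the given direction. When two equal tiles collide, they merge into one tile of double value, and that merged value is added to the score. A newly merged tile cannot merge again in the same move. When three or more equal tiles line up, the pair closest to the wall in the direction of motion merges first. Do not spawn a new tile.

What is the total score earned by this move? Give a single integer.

Slide up:
col 0: [4, 64, 64] -> [4, 128, 0]  score +128 (running 128)
col 1: [2, 2, 16] -> [4, 16, 0]  score +4 (running 132)
col 2: [16, 16, 2] -> [32, 2, 0]  score +32 (running 164)
Board after move:
  4   4  32
128  16   2
  0   0   0

Answer: 164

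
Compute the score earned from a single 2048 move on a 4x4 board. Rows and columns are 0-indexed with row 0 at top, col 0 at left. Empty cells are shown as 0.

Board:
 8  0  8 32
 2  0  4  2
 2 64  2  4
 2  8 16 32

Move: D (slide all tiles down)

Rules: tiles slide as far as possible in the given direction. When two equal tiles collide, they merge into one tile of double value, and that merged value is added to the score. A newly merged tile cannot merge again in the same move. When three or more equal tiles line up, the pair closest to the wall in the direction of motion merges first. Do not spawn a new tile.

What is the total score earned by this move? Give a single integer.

Answer: 4

Derivation:
Slide down:
col 0: [8, 2, 2, 2] -> [0, 8, 2, 4]  score +4 (running 4)
col 1: [0, 0, 64, 8] -> [0, 0, 64, 8]  score +0 (running 4)
col 2: [8, 4, 2, 16] -> [8, 4, 2, 16]  score +0 (running 4)
col 3: [32, 2, 4, 32] -> [32, 2, 4, 32]  score +0 (running 4)
Board after move:
 0  0  8 32
 8  0  4  2
 2 64  2  4
 4  8 16 32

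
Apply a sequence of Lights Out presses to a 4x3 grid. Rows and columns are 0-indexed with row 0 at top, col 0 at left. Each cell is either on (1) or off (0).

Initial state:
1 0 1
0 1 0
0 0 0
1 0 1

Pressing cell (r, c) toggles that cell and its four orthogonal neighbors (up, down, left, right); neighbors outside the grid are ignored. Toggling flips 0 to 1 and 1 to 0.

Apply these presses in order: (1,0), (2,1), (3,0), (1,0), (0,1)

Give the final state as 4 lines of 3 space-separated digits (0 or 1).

After press 1 at (1,0):
0 0 1
1 0 0
1 0 0
1 0 1

After press 2 at (2,1):
0 0 1
1 1 0
0 1 1
1 1 1

After press 3 at (3,0):
0 0 1
1 1 0
1 1 1
0 0 1

After press 4 at (1,0):
1 0 1
0 0 0
0 1 1
0 0 1

After press 5 at (0,1):
0 1 0
0 1 0
0 1 1
0 0 1

Answer: 0 1 0
0 1 0
0 1 1
0 0 1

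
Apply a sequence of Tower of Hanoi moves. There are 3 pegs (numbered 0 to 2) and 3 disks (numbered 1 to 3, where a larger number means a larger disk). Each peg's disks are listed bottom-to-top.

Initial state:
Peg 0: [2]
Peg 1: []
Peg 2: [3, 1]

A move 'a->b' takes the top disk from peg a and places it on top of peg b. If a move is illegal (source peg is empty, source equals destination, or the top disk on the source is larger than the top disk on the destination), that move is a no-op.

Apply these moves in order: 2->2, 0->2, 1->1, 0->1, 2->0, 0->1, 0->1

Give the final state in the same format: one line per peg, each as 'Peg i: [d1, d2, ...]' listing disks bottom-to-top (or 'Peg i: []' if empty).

After move 1 (2->2):
Peg 0: [2]
Peg 1: []
Peg 2: [3, 1]

After move 2 (0->2):
Peg 0: [2]
Peg 1: []
Peg 2: [3, 1]

After move 3 (1->1):
Peg 0: [2]
Peg 1: []
Peg 2: [3, 1]

After move 4 (0->1):
Peg 0: []
Peg 1: [2]
Peg 2: [3, 1]

After move 5 (2->0):
Peg 0: [1]
Peg 1: [2]
Peg 2: [3]

After move 6 (0->1):
Peg 0: []
Peg 1: [2, 1]
Peg 2: [3]

After move 7 (0->1):
Peg 0: []
Peg 1: [2, 1]
Peg 2: [3]

Answer: Peg 0: []
Peg 1: [2, 1]
Peg 2: [3]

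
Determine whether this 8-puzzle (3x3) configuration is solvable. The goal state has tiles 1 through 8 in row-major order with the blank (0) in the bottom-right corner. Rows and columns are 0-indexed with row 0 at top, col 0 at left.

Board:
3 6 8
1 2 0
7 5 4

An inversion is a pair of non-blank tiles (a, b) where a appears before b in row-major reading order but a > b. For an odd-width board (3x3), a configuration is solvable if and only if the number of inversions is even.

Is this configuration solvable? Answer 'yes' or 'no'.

Inversions (pairs i<j in row-major order where tile[i] > tile[j] > 0): 14
14 is even, so the puzzle is solvable.

Answer: yes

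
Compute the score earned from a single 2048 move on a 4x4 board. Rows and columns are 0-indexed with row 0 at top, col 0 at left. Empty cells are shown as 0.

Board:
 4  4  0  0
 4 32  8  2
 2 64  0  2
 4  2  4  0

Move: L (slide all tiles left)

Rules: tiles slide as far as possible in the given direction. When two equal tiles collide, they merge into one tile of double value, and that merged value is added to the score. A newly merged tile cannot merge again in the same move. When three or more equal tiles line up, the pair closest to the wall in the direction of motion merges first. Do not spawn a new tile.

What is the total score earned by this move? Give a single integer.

Answer: 8

Derivation:
Slide left:
row 0: [4, 4, 0, 0] -> [8, 0, 0, 0]  score +8 (running 8)
row 1: [4, 32, 8, 2] -> [4, 32, 8, 2]  score +0 (running 8)
row 2: [2, 64, 0, 2] -> [2, 64, 2, 0]  score +0 (running 8)
row 3: [4, 2, 4, 0] -> [4, 2, 4, 0]  score +0 (running 8)
Board after move:
 8  0  0  0
 4 32  8  2
 2 64  2  0
 4  2  4  0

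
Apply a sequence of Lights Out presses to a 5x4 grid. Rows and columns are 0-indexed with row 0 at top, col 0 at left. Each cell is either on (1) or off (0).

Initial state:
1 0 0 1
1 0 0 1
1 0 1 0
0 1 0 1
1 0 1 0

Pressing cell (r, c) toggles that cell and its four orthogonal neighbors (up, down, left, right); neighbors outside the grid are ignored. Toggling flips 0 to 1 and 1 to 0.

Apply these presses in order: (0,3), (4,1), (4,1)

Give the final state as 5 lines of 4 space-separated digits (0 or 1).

Answer: 1 0 1 0
1 0 0 0
1 0 1 0
0 1 0 1
1 0 1 0

Derivation:
After press 1 at (0,3):
1 0 1 0
1 0 0 0
1 0 1 0
0 1 0 1
1 0 1 0

After press 2 at (4,1):
1 0 1 0
1 0 0 0
1 0 1 0
0 0 0 1
0 1 0 0

After press 3 at (4,1):
1 0 1 0
1 0 0 0
1 0 1 0
0 1 0 1
1 0 1 0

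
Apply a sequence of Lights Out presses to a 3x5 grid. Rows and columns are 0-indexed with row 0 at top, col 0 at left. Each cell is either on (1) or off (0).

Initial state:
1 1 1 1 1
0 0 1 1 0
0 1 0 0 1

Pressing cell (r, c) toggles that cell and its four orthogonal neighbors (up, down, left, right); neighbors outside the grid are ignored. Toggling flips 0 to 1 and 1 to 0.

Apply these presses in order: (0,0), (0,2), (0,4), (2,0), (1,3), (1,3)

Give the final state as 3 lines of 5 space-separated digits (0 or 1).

Answer: 0 1 0 1 0
0 0 0 1 1
1 0 0 0 1

Derivation:
After press 1 at (0,0):
0 0 1 1 1
1 0 1 1 0
0 1 0 0 1

After press 2 at (0,2):
0 1 0 0 1
1 0 0 1 0
0 1 0 0 1

After press 3 at (0,4):
0 1 0 1 0
1 0 0 1 1
0 1 0 0 1

After press 4 at (2,0):
0 1 0 1 0
0 0 0 1 1
1 0 0 0 1

After press 5 at (1,3):
0 1 0 0 0
0 0 1 0 0
1 0 0 1 1

After press 6 at (1,3):
0 1 0 1 0
0 0 0 1 1
1 0 0 0 1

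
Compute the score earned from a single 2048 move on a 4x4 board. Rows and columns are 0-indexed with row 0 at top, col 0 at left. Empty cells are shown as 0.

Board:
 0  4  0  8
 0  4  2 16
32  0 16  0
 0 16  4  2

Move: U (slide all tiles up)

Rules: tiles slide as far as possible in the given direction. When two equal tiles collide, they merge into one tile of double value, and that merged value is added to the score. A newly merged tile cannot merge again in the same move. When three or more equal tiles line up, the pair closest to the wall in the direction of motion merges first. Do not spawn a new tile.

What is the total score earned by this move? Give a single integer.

Answer: 8

Derivation:
Slide up:
col 0: [0, 0, 32, 0] -> [32, 0, 0, 0]  score +0 (running 0)
col 1: [4, 4, 0, 16] -> [8, 16, 0, 0]  score +8 (running 8)
col 2: [0, 2, 16, 4] -> [2, 16, 4, 0]  score +0 (running 8)
col 3: [8, 16, 0, 2] -> [8, 16, 2, 0]  score +0 (running 8)
Board after move:
32  8  2  8
 0 16 16 16
 0  0  4  2
 0  0  0  0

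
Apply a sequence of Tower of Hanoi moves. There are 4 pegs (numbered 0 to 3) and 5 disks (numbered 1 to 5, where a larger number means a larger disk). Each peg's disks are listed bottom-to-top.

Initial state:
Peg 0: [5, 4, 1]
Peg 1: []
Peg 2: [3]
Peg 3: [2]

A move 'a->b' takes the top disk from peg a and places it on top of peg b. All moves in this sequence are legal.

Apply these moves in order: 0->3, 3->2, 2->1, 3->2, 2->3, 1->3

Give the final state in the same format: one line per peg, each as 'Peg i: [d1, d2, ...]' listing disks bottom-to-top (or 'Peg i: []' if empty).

Answer: Peg 0: [5, 4]
Peg 1: []
Peg 2: [3]
Peg 3: [2, 1]

Derivation:
After move 1 (0->3):
Peg 0: [5, 4]
Peg 1: []
Peg 2: [3]
Peg 3: [2, 1]

After move 2 (3->2):
Peg 0: [5, 4]
Peg 1: []
Peg 2: [3, 1]
Peg 3: [2]

After move 3 (2->1):
Peg 0: [5, 4]
Peg 1: [1]
Peg 2: [3]
Peg 3: [2]

After move 4 (3->2):
Peg 0: [5, 4]
Peg 1: [1]
Peg 2: [3, 2]
Peg 3: []

After move 5 (2->3):
Peg 0: [5, 4]
Peg 1: [1]
Peg 2: [3]
Peg 3: [2]

After move 6 (1->3):
Peg 0: [5, 4]
Peg 1: []
Peg 2: [3]
Peg 3: [2, 1]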